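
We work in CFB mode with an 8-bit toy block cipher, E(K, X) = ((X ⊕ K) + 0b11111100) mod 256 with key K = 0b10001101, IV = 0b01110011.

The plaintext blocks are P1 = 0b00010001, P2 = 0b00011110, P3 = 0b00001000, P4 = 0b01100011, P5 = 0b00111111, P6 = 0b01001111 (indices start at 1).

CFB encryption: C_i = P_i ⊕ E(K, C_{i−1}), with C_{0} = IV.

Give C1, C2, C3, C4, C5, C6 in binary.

C1 = 0b11101011, C2 = 0b01111100, C3 = 0b11100101, C4 = 0b00000111, C5 = 0b10111001, C6 = 0b01111111

C1: E(K, 0b01110011) = 0b11111010; 0b00010001 ⊕ 0b11111010 = 0b11101011.
C2: E(K, 0b11101011) = 0b01100010; 0b00011110 ⊕ 0b01100010 = 0b01111100.
C3: E(K, 0b01111100) = 0b11101101; 0b00001000 ⊕ 0b11101101 = 0b11100101.
C4: E(K, 0b11100101) = 0b01100100; 0b01100011 ⊕ 0b01100100 = 0b00000111.
C5: E(K, 0b00000111) = 0b10000110; 0b00111111 ⊕ 0b10000110 = 0b10111001.
C6: E(K, 0b10111001) = 0b00110000; 0b01001111 ⊕ 0b00110000 = 0b01111111.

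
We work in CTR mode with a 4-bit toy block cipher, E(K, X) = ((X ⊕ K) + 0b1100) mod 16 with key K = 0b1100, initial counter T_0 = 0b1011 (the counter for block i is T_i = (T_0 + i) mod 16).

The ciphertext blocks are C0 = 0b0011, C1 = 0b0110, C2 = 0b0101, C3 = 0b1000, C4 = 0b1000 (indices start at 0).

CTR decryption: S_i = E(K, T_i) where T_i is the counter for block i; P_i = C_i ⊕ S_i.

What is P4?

P4: T = 0b1111, S = E(K, T) = 0b1111; 0b1000 ⊕ 0b1111 = 0b0111.

P4 = 0b0111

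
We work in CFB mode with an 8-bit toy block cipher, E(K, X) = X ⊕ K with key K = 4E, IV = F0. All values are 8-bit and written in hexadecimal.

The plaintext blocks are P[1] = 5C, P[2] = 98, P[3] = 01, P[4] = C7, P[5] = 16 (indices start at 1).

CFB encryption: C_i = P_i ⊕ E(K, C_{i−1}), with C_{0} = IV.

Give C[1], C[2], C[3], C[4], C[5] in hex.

C[1]: E(K, F0) = BE; 5C ⊕ BE = E2.
C[2]: E(K, E2) = AC; 98 ⊕ AC = 34.
C[3]: E(K, 34) = 7A; 01 ⊕ 7A = 7B.
C[4]: E(K, 7B) = 35; C7 ⊕ 35 = F2.
C[5]: E(K, F2) = BC; 16 ⊕ BC = AA.

C[1] = E2, C[2] = 34, C[3] = 7B, C[4] = F2, C[5] = AA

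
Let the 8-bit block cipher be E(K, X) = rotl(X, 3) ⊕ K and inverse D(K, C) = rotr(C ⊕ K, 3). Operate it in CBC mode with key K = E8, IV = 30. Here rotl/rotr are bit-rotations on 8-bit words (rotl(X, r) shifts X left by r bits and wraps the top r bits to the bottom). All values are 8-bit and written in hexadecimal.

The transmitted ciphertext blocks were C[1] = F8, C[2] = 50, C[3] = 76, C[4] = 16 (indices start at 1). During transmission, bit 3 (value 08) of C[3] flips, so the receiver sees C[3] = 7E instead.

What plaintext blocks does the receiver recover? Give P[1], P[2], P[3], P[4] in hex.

P[1] = 32, P[2] = EF, P[3] = 82, P[4] = A1

CBC decryption: P_i = D(K, C_i) ⊕ C_{i−1}, with C_{0} = IV.
Only C[3] changed, to 7E. In CBC, a change in C_i garbles P_i and flips the same bit in P_{i+1}. Decrypting the received ciphertext:
P[1]: D(K, F8) = 02; 02 ⊕ 30 = 32.
P[2]: D(K, 50) = 17; 17 ⊕ F8 = EF.
P[3]: D(K, 7E) = D2; D2 ⊕ 50 = 82.
P[4]: D(K, 16) = DF; DF ⊕ 7E = A1.
Blocks that differ from the original plaintext: P[3], P[4].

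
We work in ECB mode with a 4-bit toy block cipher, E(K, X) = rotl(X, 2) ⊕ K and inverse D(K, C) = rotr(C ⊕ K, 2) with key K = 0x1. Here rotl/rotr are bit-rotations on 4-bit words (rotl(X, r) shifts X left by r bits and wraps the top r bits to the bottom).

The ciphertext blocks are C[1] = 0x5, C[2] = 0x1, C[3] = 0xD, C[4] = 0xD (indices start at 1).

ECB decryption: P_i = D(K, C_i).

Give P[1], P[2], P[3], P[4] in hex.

P[1]: D(K, 0x5) = 0x1.
P[2]: D(K, 0x1) = 0x0.
P[3]: D(K, 0xD) = 0x3.
P[4]: D(K, 0xD) = 0x3.

P[1] = 0x1, P[2] = 0x0, P[3] = 0x3, P[4] = 0x3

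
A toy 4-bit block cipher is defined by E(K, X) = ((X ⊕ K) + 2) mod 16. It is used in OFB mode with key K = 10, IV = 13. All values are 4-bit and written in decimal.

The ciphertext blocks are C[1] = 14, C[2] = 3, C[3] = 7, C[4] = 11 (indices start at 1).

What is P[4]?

P[4] = 6

OFB decryption: S_i = E(K, S_{i−1}) with S_{0} = IV; P_i = C_i ⊕ S_i.
P[1]: S = E(K, 13) = 9; 14 ⊕ 9 = 7.
P[2]: S = E(K, 9) = 5; 3 ⊕ 5 = 6.
P[3]: S = E(K, 5) = 1; 7 ⊕ 1 = 6.
P[4]: S = E(K, 1) = 13; 11 ⊕ 13 = 6.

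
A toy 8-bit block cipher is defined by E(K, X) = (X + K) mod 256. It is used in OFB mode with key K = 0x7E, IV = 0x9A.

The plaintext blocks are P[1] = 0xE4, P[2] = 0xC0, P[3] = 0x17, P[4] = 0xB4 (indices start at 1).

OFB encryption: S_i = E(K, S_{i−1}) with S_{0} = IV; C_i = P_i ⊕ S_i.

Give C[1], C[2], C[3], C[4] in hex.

C[1]: S = E(K, 0x9A) = 0x18; 0xE4 ⊕ 0x18 = 0xFC.
C[2]: S = E(K, 0x18) = 0x96; 0xC0 ⊕ 0x96 = 0x56.
C[3]: S = E(K, 0x96) = 0x14; 0x17 ⊕ 0x14 = 0x03.
C[4]: S = E(K, 0x14) = 0x92; 0xB4 ⊕ 0x92 = 0x26.

C[1] = 0xFC, C[2] = 0x56, C[3] = 0x03, C[4] = 0x26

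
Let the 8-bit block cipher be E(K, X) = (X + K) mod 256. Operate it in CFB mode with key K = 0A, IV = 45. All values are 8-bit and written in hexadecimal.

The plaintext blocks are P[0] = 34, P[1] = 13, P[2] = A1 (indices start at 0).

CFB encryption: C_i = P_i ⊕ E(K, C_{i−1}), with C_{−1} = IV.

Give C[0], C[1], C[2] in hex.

C[0]: E(K, 45) = 4F; 34 ⊕ 4F = 7B.
C[1]: E(K, 7B) = 85; 13 ⊕ 85 = 96.
C[2]: E(K, 96) = A0; A1 ⊕ A0 = 01.

C[0] = 7B, C[1] = 96, C[2] = 01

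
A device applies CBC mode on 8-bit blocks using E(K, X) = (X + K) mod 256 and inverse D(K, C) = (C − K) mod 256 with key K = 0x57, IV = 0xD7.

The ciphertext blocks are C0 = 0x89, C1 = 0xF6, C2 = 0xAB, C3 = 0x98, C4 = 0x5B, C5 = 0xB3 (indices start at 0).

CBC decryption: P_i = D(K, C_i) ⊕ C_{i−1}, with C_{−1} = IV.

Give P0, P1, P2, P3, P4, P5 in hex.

P0 = 0xE5, P1 = 0x16, P2 = 0xA2, P3 = 0xEA, P4 = 0x9C, P5 = 0x07

P0: D(K, 0x89) = 0x32; 0x32 ⊕ 0xD7 = 0xE5.
P1: D(K, 0xF6) = 0x9F; 0x9F ⊕ 0x89 = 0x16.
P2: D(K, 0xAB) = 0x54; 0x54 ⊕ 0xF6 = 0xA2.
P3: D(K, 0x98) = 0x41; 0x41 ⊕ 0xAB = 0xEA.
P4: D(K, 0x5B) = 0x04; 0x04 ⊕ 0x98 = 0x9C.
P5: D(K, 0xB3) = 0x5C; 0x5C ⊕ 0x5B = 0x07.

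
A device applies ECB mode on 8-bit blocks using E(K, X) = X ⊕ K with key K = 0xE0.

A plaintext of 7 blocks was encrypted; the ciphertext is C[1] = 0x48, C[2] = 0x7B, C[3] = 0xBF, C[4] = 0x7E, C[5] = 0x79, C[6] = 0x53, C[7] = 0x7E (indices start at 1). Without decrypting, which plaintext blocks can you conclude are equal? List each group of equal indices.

ECB encrypts each block independently with the same key, so equal ciphertext blocks imply equal plaintext blocks.
C[4] = C[7] = 0x7E, so P[4] = P[7].

P[4] = P[7]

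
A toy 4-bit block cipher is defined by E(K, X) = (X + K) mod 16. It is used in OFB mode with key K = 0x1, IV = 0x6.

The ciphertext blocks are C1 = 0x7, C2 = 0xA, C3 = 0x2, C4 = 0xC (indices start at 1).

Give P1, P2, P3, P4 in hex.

P1 = 0x0, P2 = 0x2, P3 = 0xB, P4 = 0x6

OFB decryption: S_i = E(K, S_{i−1}) with S_{0} = IV; P_i = C_i ⊕ S_i.
P1: S = E(K, 0x6) = 0x7; 0x7 ⊕ 0x7 = 0x0.
P2: S = E(K, 0x7) = 0x8; 0xA ⊕ 0x8 = 0x2.
P3: S = E(K, 0x8) = 0x9; 0x2 ⊕ 0x9 = 0xB.
P4: S = E(K, 0x9) = 0xA; 0xC ⊕ 0xA = 0x6.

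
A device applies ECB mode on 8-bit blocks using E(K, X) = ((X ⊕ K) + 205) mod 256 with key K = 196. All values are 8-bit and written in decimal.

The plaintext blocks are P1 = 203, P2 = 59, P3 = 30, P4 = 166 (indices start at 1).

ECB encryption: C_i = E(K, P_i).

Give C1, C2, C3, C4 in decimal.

C1: E(K, 203) = 220.
C2: E(K, 59) = 204.
C3: E(K, 30) = 167.
C4: E(K, 166) = 47.

C1 = 220, C2 = 204, C3 = 167, C4 = 47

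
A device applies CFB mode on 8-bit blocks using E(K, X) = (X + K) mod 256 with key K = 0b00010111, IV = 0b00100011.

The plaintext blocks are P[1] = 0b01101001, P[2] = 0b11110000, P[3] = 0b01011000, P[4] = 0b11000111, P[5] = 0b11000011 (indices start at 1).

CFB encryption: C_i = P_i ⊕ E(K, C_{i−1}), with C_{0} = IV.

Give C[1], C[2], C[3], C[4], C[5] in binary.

C[1] = 0b01010011, C[2] = 0b10011010, C[3] = 0b11101001, C[4] = 0b11000111, C[5] = 0b00011101

C[1]: E(K, 0b00100011) = 0b00111010; 0b01101001 ⊕ 0b00111010 = 0b01010011.
C[2]: E(K, 0b01010011) = 0b01101010; 0b11110000 ⊕ 0b01101010 = 0b10011010.
C[3]: E(K, 0b10011010) = 0b10110001; 0b01011000 ⊕ 0b10110001 = 0b11101001.
C[4]: E(K, 0b11101001) = 0b00000000; 0b11000111 ⊕ 0b00000000 = 0b11000111.
C[5]: E(K, 0b11000111) = 0b11011110; 0b11000011 ⊕ 0b11011110 = 0b00011101.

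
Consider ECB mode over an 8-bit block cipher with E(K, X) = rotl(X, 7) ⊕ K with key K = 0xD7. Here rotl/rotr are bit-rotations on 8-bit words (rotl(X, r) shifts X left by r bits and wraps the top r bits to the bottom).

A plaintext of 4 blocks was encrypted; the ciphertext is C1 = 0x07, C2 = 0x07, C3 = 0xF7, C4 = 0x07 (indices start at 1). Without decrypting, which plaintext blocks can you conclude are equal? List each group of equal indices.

P1 = P2 = P4

ECB encrypts each block independently with the same key, so equal ciphertext blocks imply equal plaintext blocks.
C1 = C2 = C4 = 0x07, so P1 = P2 = P4.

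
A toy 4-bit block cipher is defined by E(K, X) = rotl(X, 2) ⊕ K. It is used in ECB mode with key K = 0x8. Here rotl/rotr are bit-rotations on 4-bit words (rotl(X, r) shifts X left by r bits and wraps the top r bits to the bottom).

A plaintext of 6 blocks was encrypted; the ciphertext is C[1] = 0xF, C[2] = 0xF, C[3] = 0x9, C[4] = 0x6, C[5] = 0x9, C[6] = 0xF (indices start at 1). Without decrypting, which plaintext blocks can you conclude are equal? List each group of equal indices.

ECB encrypts each block independently with the same key, so equal ciphertext blocks imply equal plaintext blocks.
C[1] = C[2] = C[6] = 0xF, so P[1] = P[2] = P[6].
C[3] = C[5] = 0x9, so P[3] = P[5].

P[1] = P[2] = P[6]; P[3] = P[5]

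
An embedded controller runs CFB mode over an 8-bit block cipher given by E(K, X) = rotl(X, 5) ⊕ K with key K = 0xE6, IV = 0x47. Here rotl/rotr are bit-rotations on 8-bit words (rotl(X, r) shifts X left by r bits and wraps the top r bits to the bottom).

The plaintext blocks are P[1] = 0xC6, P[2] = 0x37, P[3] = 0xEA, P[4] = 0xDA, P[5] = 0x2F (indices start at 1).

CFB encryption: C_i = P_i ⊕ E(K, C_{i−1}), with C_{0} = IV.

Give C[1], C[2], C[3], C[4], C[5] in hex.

C[1] = 0xC8, C[2] = 0xC8, C[3] = 0x15, C[4] = 0x9E, C[5] = 0x1A

C[1]: E(K, 0x47) = 0x0E; 0xC6 ⊕ 0x0E = 0xC8.
C[2]: E(K, 0xC8) = 0xFF; 0x37 ⊕ 0xFF = 0xC8.
C[3]: E(K, 0xC8) = 0xFF; 0xEA ⊕ 0xFF = 0x15.
C[4]: E(K, 0x15) = 0x44; 0xDA ⊕ 0x44 = 0x9E.
C[5]: E(K, 0x9E) = 0x35; 0x2F ⊕ 0x35 = 0x1A.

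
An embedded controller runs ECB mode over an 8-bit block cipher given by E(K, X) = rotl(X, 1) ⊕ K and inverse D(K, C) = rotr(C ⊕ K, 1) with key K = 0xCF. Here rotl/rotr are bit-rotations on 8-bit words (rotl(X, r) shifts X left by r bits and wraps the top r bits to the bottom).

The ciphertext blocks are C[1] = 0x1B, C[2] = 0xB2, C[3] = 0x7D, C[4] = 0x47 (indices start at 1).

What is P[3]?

P[3] = 0x59

ECB decryption: P_i = D(K, C_i).
P[3]: D(K, 0x7D) = 0x59.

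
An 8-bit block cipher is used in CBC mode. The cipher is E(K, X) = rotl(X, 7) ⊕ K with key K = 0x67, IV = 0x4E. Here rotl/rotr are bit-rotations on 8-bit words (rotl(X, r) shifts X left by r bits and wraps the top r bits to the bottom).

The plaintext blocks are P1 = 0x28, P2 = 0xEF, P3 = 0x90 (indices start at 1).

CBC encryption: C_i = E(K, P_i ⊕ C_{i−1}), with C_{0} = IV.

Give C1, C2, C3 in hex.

C1: P1 ⊕ 0x4E = 0x66; E(K, 0x66) = 0x54.
C2: P2 ⊕ 0x54 = 0xBB; E(K, 0xBB) = 0xBA.
C3: P3 ⊕ 0xBA = 0x2A; E(K, 0x2A) = 0x72.

C1 = 0x54, C2 = 0xBA, C3 = 0x72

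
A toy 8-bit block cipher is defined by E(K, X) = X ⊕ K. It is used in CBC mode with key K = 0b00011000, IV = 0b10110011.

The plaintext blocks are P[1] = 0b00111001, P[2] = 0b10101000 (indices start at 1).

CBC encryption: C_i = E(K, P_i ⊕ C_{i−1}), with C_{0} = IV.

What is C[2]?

C[2] = 0b00100010

C[1]: P[1] ⊕ 0b10110011 = 0b10001010; E(K, 0b10001010) = 0b10010010.
C[2]: P[2] ⊕ 0b10010010 = 0b00111010; E(K, 0b00111010) = 0b00100010.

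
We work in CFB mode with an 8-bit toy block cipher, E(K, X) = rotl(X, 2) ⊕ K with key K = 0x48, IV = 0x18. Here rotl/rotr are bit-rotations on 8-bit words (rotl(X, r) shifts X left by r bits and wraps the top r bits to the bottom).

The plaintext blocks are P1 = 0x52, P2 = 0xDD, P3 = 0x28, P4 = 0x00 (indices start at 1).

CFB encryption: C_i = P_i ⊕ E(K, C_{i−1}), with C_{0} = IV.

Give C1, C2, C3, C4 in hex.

C1: E(K, 0x18) = 0x28; 0x52 ⊕ 0x28 = 0x7A.
C2: E(K, 0x7A) = 0xA1; 0xDD ⊕ 0xA1 = 0x7C.
C3: E(K, 0x7C) = 0xB9; 0x28 ⊕ 0xB9 = 0x91.
C4: E(K, 0x91) = 0x0E; 0x00 ⊕ 0x0E = 0x0E.

C1 = 0x7A, C2 = 0x7C, C3 = 0x91, C4 = 0x0E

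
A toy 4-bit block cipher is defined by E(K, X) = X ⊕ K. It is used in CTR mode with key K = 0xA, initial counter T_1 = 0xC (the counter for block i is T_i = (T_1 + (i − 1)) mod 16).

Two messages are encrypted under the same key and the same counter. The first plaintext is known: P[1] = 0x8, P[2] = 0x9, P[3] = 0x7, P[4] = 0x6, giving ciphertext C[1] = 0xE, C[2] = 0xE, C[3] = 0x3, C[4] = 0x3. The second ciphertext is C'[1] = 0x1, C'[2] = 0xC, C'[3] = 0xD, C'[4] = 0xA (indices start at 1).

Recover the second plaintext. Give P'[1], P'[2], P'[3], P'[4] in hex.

P'[1] = 0x7, P'[2] = 0xB, P'[3] = 0x9, P'[4] = 0xF

In CTR with a reused counter, both messages share the same keystream S_i, so C_i ⊕ C'_i = P_i ⊕ P'_i and thus P'_i = P_i ⊕ C_i ⊕ C'_i.
P'[1]: 0x8 ⊕ 0xE ⊕ 0x1 = 0x7.
P'[2]: 0x9 ⊕ 0xE ⊕ 0xC = 0xB.
P'[3]: 0x7 ⊕ 0x3 ⊕ 0xD = 0x9.
P'[4]: 0x6 ⊕ 0x3 ⊕ 0xA = 0xF.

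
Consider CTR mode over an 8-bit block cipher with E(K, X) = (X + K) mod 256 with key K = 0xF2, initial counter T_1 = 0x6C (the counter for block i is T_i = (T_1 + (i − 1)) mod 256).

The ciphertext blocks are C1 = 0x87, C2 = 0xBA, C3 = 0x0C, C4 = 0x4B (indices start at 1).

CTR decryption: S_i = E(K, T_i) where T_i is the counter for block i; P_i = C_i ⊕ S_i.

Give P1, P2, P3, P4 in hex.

P1: T = 0x6C, S = E(K, T) = 0x5E; 0x87 ⊕ 0x5E = 0xD9.
P2: T = 0x6D, S = E(K, T) = 0x5F; 0xBA ⊕ 0x5F = 0xE5.
P3: T = 0x6E, S = E(K, T) = 0x60; 0x0C ⊕ 0x60 = 0x6C.
P4: T = 0x6F, S = E(K, T) = 0x61; 0x4B ⊕ 0x61 = 0x2A.

P1 = 0xD9, P2 = 0xE5, P3 = 0x6C, P4 = 0x2A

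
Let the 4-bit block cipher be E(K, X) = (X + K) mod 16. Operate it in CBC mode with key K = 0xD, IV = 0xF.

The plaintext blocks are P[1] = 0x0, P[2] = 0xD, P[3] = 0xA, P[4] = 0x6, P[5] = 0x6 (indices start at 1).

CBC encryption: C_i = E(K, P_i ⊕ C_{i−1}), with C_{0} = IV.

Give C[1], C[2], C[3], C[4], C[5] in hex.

C[1] = 0xC, C[2] = 0xE, C[3] = 0x1, C[4] = 0x4, C[5] = 0xF

C[1]: P[1] ⊕ 0xF = 0xF; E(K, 0xF) = 0xC.
C[2]: P[2] ⊕ 0xC = 0x1; E(K, 0x1) = 0xE.
C[3]: P[3] ⊕ 0xE = 0x4; E(K, 0x4) = 0x1.
C[4]: P[4] ⊕ 0x1 = 0x7; E(K, 0x7) = 0x4.
C[5]: P[5] ⊕ 0x4 = 0x2; E(K, 0x2) = 0xF.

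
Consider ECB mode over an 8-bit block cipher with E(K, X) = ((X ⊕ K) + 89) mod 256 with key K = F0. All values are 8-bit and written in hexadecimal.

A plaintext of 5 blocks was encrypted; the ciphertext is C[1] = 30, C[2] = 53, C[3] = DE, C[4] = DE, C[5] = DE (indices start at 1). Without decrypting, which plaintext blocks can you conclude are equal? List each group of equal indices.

ECB encrypts each block independently with the same key, so equal ciphertext blocks imply equal plaintext blocks.
C[3] = C[4] = C[5] = DE, so P[3] = P[4] = P[5].

P[3] = P[4] = P[5]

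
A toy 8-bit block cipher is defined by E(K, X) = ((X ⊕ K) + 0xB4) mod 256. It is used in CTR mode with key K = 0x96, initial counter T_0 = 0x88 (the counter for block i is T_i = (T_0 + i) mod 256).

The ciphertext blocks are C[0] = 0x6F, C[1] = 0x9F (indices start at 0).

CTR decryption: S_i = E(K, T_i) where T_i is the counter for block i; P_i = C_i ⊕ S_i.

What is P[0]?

P[0] = 0xBD

P[0]: T = 0x88, S = E(K, T) = 0xD2; 0x6F ⊕ 0xD2 = 0xBD.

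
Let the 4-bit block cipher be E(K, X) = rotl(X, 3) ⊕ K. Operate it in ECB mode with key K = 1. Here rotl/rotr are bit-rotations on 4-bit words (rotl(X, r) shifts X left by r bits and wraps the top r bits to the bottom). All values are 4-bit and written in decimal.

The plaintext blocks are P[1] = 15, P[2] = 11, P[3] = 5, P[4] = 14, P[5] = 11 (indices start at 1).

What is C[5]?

ECB encryption: C_i = E(K, P_i).
C[5]: E(K, 11) = 12.

C[5] = 12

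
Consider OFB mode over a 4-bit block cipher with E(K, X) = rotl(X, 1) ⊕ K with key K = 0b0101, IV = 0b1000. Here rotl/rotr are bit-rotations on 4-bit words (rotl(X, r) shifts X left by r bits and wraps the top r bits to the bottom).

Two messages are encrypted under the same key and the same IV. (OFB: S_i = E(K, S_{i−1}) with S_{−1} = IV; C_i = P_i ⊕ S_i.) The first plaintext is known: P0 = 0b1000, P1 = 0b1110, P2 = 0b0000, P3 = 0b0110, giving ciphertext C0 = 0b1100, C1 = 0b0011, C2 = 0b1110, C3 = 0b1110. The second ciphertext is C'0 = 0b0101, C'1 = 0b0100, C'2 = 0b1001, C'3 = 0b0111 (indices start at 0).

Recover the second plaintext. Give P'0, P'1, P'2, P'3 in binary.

P'0 = 0b0001, P'1 = 0b1001, P'2 = 0b0111, P'3 = 0b1111

In OFB with a reused IV, both messages share the same keystream S_i, so C_i ⊕ C'_i = P_i ⊕ P'_i and thus P'_i = P_i ⊕ C_i ⊕ C'_i.
P'0: 0b1000 ⊕ 0b1100 ⊕ 0b0101 = 0b0001.
P'1: 0b1110 ⊕ 0b0011 ⊕ 0b0100 = 0b1001.
P'2: 0b0000 ⊕ 0b1110 ⊕ 0b1001 = 0b0111.
P'3: 0b0110 ⊕ 0b1110 ⊕ 0b0111 = 0b1111.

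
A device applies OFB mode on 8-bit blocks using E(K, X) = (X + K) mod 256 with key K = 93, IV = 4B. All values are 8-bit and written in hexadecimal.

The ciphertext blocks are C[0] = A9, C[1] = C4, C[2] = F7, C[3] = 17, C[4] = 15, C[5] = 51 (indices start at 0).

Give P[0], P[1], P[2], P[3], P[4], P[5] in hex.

OFB decryption: S_i = E(K, S_{i−1}) with S_{−1} = IV; P_i = C_i ⊕ S_i.
P[0]: S = E(K, 4B) = DE; A9 ⊕ DE = 77.
P[1]: S = E(K, DE) = 71; C4 ⊕ 71 = B5.
P[2]: S = E(K, 71) = 04; F7 ⊕ 04 = F3.
P[3]: S = E(K, 04) = 97; 17 ⊕ 97 = 80.
P[4]: S = E(K, 97) = 2A; 15 ⊕ 2A = 3F.
P[5]: S = E(K, 2A) = BD; 51 ⊕ BD = EC.

P[0] = 77, P[1] = B5, P[2] = F3, P[3] = 80, P[4] = 3F, P[5] = EC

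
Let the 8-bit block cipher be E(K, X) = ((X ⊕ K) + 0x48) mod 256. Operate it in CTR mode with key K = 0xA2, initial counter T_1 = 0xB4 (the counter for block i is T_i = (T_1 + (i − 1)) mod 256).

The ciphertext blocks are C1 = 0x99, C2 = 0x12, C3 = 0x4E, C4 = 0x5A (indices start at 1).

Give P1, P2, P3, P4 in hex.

P1 = 0xC7, P2 = 0x4D, P3 = 0x12, P4 = 0x07

CTR decryption: S_i = E(K, T_i) where T_i is the counter for block i; P_i = C_i ⊕ S_i.
P1: T = 0xB4, S = E(K, T) = 0x5E; 0x99 ⊕ 0x5E = 0xC7.
P2: T = 0xB5, S = E(K, T) = 0x5F; 0x12 ⊕ 0x5F = 0x4D.
P3: T = 0xB6, S = E(K, T) = 0x5C; 0x4E ⊕ 0x5C = 0x12.
P4: T = 0xB7, S = E(K, T) = 0x5D; 0x5A ⊕ 0x5D = 0x07.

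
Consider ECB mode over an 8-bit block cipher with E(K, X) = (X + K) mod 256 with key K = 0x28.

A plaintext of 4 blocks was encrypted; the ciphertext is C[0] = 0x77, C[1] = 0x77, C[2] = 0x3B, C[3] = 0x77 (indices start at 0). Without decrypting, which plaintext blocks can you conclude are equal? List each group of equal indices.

P[0] = P[1] = P[3]

ECB encrypts each block independently with the same key, so equal ciphertext blocks imply equal plaintext blocks.
C[0] = C[1] = C[3] = 0x77, so P[0] = P[1] = P[3].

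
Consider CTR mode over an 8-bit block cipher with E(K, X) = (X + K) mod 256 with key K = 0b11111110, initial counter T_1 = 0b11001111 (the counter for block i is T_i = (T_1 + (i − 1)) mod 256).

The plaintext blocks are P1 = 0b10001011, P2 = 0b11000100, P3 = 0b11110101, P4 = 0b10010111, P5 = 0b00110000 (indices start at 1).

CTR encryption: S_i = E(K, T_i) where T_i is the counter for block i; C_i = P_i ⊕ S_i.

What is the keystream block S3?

0b11001111

C1: T = 0b11001111, S = E(K, T) = 0b11001101; 0b10001011 ⊕ 0b11001101 = 0b01000110.
C2: T = 0b11010000, S = E(K, T) = 0b11001110; 0b11000100 ⊕ 0b11001110 = 0b00001010.
C3: T = 0b11010001, S = E(K, T) = 0b11001111; 0b11110101 ⊕ 0b11001111 = 0b00111010.
So S3 = 0b11001111.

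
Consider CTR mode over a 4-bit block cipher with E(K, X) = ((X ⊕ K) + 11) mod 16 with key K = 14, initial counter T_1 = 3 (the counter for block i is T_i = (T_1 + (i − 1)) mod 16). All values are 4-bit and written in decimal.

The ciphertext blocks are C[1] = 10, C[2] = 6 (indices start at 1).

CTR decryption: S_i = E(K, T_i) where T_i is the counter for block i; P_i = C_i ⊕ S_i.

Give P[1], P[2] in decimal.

P[1]: T = 3, S = E(K, T) = 8; 10 ⊕ 8 = 2.
P[2]: T = 4, S = E(K, T) = 5; 6 ⊕ 5 = 3.

P[1] = 2, P[2] = 3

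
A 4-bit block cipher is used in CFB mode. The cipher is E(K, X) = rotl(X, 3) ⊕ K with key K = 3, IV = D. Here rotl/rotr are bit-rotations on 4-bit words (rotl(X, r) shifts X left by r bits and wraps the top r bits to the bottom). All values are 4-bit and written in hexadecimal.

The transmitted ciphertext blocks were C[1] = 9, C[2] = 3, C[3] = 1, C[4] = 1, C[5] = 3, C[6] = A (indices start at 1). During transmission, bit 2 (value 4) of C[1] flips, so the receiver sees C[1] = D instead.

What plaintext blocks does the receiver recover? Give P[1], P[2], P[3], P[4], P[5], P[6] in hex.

P[1] = 0, P[2] = E, P[3] = B, P[4] = A, P[5] = 8, P[6] = 0

CFB decryption: P_i = C_i ⊕ E(K, C_{i−1}), with C_{0} = IV.
Only C[1] changed, to D. In CFB, a change in C_i flips the same bit in P_i and garbles P_{i+1}. Decrypting the received ciphertext:
P[1]: E(K, D) = D; D ⊕ D = 0.
P[2]: E(K, D) = D; 3 ⊕ D = E.
P[3]: E(K, 3) = A; 1 ⊕ A = B.
P[4]: E(K, 1) = B; 1 ⊕ B = A.
P[5]: E(K, 1) = B; 3 ⊕ B = 8.
P[6]: E(K, 3) = A; A ⊕ A = 0.
Blocks that differ from the original plaintext: P[1], P[2].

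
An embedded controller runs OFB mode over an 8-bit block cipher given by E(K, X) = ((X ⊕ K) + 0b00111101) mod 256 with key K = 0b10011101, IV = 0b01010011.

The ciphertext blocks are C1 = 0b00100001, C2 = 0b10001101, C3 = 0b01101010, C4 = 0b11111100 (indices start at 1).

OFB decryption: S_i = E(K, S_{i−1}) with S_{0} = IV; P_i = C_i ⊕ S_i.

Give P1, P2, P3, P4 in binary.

P1: S = E(K, 0b01010011) = 0b00001011; 0b00100001 ⊕ 0b00001011 = 0b00101010.
P2: S = E(K, 0b00001011) = 0b11010011; 0b10001101 ⊕ 0b11010011 = 0b01011110.
P3: S = E(K, 0b11010011) = 0b10001011; 0b01101010 ⊕ 0b10001011 = 0b11100001.
P4: S = E(K, 0b10001011) = 0b01010011; 0b11111100 ⊕ 0b01010011 = 0b10101111.

P1 = 0b00101010, P2 = 0b01011110, P3 = 0b11100001, P4 = 0b10101111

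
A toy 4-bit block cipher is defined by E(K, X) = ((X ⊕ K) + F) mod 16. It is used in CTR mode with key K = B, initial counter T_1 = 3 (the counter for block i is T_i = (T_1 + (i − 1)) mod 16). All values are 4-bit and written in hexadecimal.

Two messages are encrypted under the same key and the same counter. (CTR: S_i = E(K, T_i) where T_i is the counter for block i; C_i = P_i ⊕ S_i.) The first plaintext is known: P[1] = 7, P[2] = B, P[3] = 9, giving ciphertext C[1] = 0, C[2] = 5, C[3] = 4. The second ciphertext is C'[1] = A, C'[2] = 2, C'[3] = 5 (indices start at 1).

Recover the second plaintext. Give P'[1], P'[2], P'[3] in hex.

P'[1] = D, P'[2] = C, P'[3] = 8

In CTR with a reused counter, both messages share the same keystream S_i, so C_i ⊕ C'_i = P_i ⊕ P'_i and thus P'_i = P_i ⊕ C_i ⊕ C'_i.
P'[1]: 7 ⊕ 0 ⊕ A = D.
P'[2]: B ⊕ 5 ⊕ 2 = C.
P'[3]: 9 ⊕ 4 ⊕ 5 = 8.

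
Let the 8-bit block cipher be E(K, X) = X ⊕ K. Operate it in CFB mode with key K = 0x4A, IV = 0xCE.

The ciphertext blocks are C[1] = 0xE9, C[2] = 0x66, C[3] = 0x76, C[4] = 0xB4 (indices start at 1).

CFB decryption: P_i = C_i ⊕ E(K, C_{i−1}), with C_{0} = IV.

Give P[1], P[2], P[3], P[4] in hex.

P[1]: E(K, 0xCE) = 0x84; 0xE9 ⊕ 0x84 = 0x6D.
P[2]: E(K, 0xE9) = 0xA3; 0x66 ⊕ 0xA3 = 0xC5.
P[3]: E(K, 0x66) = 0x2C; 0x76 ⊕ 0x2C = 0x5A.
P[4]: E(K, 0x76) = 0x3C; 0xB4 ⊕ 0x3C = 0x88.

P[1] = 0x6D, P[2] = 0xC5, P[3] = 0x5A, P[4] = 0x88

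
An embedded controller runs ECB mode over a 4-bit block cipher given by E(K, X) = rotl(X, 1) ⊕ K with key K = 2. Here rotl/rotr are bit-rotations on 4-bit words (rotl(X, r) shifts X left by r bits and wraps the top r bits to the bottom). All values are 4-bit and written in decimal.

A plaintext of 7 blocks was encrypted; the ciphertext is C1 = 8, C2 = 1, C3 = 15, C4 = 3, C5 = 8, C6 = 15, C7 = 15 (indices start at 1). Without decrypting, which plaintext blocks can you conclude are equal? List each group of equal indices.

ECB encrypts each block independently with the same key, so equal ciphertext blocks imply equal plaintext blocks.
C1 = C5 = 8, so P1 = P5.
C3 = C6 = C7 = 15, so P3 = P6 = P7.

P1 = P5; P3 = P6 = P7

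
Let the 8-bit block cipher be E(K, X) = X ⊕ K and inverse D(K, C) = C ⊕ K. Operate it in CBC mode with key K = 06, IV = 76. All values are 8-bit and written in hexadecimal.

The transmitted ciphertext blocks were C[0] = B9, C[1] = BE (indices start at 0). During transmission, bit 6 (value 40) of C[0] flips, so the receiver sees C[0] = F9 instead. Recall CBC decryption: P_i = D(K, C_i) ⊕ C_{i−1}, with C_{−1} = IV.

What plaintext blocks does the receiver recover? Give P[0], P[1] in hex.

P[0] = 89, P[1] = 41

Only C[0] changed, to F9. In CBC, a change in C_i garbles P_i and flips the same bit in P_{i+1}. Decrypting the received ciphertext:
P[0]: D(K, F9) = FF; FF ⊕ 76 = 89.
P[1]: D(K, BE) = B8; B8 ⊕ F9 = 41.
Blocks that differ from the original plaintext: P[0], P[1].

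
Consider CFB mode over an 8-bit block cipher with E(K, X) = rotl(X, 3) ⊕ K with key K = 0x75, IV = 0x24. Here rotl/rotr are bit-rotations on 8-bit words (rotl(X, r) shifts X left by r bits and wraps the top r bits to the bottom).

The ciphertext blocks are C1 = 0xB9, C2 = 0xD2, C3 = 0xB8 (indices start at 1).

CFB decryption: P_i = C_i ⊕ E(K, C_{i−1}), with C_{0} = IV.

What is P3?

P3: E(K, 0xD2) = 0xE3; 0xB8 ⊕ 0xE3 = 0x5B.

P3 = 0x5B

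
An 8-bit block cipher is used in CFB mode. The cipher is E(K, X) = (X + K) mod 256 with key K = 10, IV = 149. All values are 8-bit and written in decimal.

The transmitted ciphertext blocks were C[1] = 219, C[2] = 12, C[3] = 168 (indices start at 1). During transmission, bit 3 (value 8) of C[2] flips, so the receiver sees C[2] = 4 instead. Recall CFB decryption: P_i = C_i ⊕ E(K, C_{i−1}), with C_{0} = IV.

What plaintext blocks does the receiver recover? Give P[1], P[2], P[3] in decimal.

P[1] = 68, P[2] = 225, P[3] = 166

Only C[2] changed, to 4. In CFB, a change in C_i flips the same bit in P_i and garbles P_{i+1}. Decrypting the received ciphertext:
P[1]: E(K, 149) = 159; 219 ⊕ 159 = 68.
P[2]: E(K, 219) = 229; 4 ⊕ 229 = 225.
P[3]: E(K, 4) = 14; 168 ⊕ 14 = 166.
Blocks that differ from the original plaintext: P[2], P[3].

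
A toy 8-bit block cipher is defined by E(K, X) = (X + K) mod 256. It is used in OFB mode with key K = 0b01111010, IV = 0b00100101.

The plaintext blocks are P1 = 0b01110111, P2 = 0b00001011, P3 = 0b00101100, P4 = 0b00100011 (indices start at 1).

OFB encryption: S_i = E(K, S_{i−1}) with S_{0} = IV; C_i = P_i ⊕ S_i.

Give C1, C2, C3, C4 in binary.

C1 = 0b11101000, C2 = 0b00010010, C3 = 0b10111111, C4 = 0b00101110

C1: S = E(K, 0b00100101) = 0b10011111; 0b01110111 ⊕ 0b10011111 = 0b11101000.
C2: S = E(K, 0b10011111) = 0b00011001; 0b00001011 ⊕ 0b00011001 = 0b00010010.
C3: S = E(K, 0b00011001) = 0b10010011; 0b00101100 ⊕ 0b10010011 = 0b10111111.
C4: S = E(K, 0b10010011) = 0b00001101; 0b00100011 ⊕ 0b00001101 = 0b00101110.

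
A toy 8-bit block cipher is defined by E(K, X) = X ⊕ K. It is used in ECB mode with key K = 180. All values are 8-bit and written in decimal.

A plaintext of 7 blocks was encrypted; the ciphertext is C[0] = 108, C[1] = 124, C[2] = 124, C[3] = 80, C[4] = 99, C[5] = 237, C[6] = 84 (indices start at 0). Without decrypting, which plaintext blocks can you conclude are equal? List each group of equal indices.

P[1] = P[2]

ECB encrypts each block independently with the same key, so equal ciphertext blocks imply equal plaintext blocks.
C[1] = C[2] = 124, so P[1] = P[2].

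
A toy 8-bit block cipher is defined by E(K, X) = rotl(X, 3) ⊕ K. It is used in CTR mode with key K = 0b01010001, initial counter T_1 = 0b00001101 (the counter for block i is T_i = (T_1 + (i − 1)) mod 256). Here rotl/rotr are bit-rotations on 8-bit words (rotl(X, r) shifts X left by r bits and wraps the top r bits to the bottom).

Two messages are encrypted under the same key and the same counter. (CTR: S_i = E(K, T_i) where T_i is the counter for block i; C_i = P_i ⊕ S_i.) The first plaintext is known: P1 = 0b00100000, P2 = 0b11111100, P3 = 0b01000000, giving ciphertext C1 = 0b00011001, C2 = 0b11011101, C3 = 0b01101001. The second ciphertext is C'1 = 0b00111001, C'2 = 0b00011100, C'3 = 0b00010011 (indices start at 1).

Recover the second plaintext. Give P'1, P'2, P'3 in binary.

In CTR with a reused counter, both messages share the same keystream S_i, so C_i ⊕ C'_i = P_i ⊕ P'_i and thus P'_i = P_i ⊕ C_i ⊕ C'_i.
P'1: 0b00100000 ⊕ 0b00011001 ⊕ 0b00111001 = 0b00000000.
P'2: 0b11111100 ⊕ 0b11011101 ⊕ 0b00011100 = 0b00111101.
P'3: 0b01000000 ⊕ 0b01101001 ⊕ 0b00010011 = 0b00111010.

P'1 = 0b00000000, P'2 = 0b00111101, P'3 = 0b00111010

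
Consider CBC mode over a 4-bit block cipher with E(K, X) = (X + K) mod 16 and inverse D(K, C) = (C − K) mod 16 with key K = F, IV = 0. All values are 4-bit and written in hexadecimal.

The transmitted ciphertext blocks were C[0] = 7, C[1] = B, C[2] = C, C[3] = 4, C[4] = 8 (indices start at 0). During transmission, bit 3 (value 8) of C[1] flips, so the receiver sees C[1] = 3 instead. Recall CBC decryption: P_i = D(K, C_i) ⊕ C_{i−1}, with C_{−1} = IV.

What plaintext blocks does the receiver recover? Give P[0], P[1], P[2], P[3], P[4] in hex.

P[0] = 8, P[1] = 3, P[2] = E, P[3] = 9, P[4] = D

Only C[1] changed, to 3. In CBC, a change in C_i garbles P_i and flips the same bit in P_{i+1}. Decrypting the received ciphertext:
P[0]: D(K, 7) = 8; 8 ⊕ 0 = 8.
P[1]: D(K, 3) = 4; 4 ⊕ 7 = 3.
P[2]: D(K, C) = D; D ⊕ 3 = E.
P[3]: D(K, 4) = 5; 5 ⊕ C = 9.
P[4]: D(K, 8) = 9; 9 ⊕ 4 = D.
Blocks that differ from the original plaintext: P[1], P[2].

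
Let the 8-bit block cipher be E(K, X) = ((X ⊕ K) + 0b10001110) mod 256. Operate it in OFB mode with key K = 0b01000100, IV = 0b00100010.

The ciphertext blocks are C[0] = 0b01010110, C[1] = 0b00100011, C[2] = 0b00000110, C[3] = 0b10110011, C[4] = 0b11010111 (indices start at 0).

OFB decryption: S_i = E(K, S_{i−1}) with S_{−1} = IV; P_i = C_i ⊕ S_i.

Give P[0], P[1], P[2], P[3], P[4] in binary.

P[0] = 0b10100010, P[1] = 0b00011101, P[2] = 0b00001110, P[3] = 0b01101001, P[4] = 0b11111011

P[0]: S = E(K, 0b00100010) = 0b11110100; 0b01010110 ⊕ 0b11110100 = 0b10100010.
P[1]: S = E(K, 0b11110100) = 0b00111110; 0b00100011 ⊕ 0b00111110 = 0b00011101.
P[2]: S = E(K, 0b00111110) = 0b00001000; 0b00000110 ⊕ 0b00001000 = 0b00001110.
P[3]: S = E(K, 0b00001000) = 0b11011010; 0b10110011 ⊕ 0b11011010 = 0b01101001.
P[4]: S = E(K, 0b11011010) = 0b00101100; 0b11010111 ⊕ 0b00101100 = 0b11111011.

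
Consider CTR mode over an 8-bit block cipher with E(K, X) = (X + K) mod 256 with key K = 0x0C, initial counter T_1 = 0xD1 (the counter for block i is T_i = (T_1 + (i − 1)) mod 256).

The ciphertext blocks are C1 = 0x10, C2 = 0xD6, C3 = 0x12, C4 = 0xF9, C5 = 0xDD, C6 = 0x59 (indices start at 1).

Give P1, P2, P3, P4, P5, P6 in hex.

P1 = 0xCD, P2 = 0x08, P3 = 0xCD, P4 = 0x19, P5 = 0x3C, P6 = 0xBB

CTR decryption: S_i = E(K, T_i) where T_i is the counter for block i; P_i = C_i ⊕ S_i.
P1: T = 0xD1, S = E(K, T) = 0xDD; 0x10 ⊕ 0xDD = 0xCD.
P2: T = 0xD2, S = E(K, T) = 0xDE; 0xD6 ⊕ 0xDE = 0x08.
P3: T = 0xD3, S = E(K, T) = 0xDF; 0x12 ⊕ 0xDF = 0xCD.
P4: T = 0xD4, S = E(K, T) = 0xE0; 0xF9 ⊕ 0xE0 = 0x19.
P5: T = 0xD5, S = E(K, T) = 0xE1; 0xDD ⊕ 0xE1 = 0x3C.
P6: T = 0xD6, S = E(K, T) = 0xE2; 0x59 ⊕ 0xE2 = 0xBB.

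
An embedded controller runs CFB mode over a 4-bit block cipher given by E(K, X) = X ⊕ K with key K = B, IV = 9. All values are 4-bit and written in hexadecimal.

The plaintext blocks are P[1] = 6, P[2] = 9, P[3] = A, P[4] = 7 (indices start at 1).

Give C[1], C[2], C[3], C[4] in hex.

C[1] = 4, C[2] = 6, C[3] = 7, C[4] = B

CFB encryption: C_i = P_i ⊕ E(K, C_{i−1}), with C_{0} = IV.
C[1]: E(K, 9) = 2; 6 ⊕ 2 = 4.
C[2]: E(K, 4) = F; 9 ⊕ F = 6.
C[3]: E(K, 6) = D; A ⊕ D = 7.
C[4]: E(K, 7) = C; 7 ⊕ C = B.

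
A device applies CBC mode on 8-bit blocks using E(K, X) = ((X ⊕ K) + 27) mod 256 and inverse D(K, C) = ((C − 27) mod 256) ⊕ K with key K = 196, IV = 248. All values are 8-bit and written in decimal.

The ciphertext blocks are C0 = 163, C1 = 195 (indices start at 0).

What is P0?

CBC decryption: P_i = D(K, C_i) ⊕ C_{i−1}, with C_{−1} = IV.
P0: D(K, 163) = 76; 76 ⊕ 248 = 180.

P0 = 180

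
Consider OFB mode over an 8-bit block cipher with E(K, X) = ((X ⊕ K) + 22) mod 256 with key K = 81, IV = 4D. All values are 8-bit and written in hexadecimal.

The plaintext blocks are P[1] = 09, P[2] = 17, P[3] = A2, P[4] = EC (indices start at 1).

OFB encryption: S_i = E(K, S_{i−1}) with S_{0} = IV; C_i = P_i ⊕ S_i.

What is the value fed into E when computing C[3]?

C[1]: S = E(K, 4D) = EE; 09 ⊕ EE = E7.
C[2]: S = E(K, EE) = 91; 17 ⊕ 91 = 86.
C[3]: S = E(K, 91) = 32; A2 ⊕ 32 = 90.
So the input to E for block [3] is 91.

91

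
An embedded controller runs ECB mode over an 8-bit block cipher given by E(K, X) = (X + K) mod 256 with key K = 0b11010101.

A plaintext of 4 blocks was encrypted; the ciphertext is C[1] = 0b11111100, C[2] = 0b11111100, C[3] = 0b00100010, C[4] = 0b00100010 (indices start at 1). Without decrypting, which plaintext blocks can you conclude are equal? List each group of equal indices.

ECB encrypts each block independently with the same key, so equal ciphertext blocks imply equal plaintext blocks.
C[1] = C[2] = 0b11111100, so P[1] = P[2].
C[3] = C[4] = 0b00100010, so P[3] = P[4].

P[1] = P[2]; P[3] = P[4]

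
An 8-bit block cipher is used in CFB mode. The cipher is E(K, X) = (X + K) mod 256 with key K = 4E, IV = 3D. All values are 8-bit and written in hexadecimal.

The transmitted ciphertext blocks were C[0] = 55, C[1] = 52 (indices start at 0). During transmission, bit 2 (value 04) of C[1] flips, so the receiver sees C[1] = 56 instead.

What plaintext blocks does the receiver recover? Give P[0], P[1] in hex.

P[0] = DE, P[1] = F5

CFB decryption: P_i = C_i ⊕ E(K, C_{i−1}), with C_{−1} = IV.
Only C[1] changed, to 56. In CFB, a change in C_i flips the same bit in P_i and garbles P_{i+1}. Decrypting the received ciphertext:
P[0]: E(K, 3D) = 8B; 55 ⊕ 8B = DE.
P[1]: E(K, 55) = A3; 56 ⊕ A3 = F5.
Blocks that differ from the original plaintext: P[1].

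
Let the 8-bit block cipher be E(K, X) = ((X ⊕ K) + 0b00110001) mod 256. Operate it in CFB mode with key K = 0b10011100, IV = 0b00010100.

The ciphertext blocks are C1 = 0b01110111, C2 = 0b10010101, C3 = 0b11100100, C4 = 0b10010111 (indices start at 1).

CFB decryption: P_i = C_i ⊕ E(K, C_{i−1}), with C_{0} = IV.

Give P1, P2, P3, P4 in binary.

P1 = 0b11001110, P2 = 0b10001001, P3 = 0b11011110, P4 = 0b00111110

P1: E(K, 0b00010100) = 0b10111001; 0b01110111 ⊕ 0b10111001 = 0b11001110.
P2: E(K, 0b01110111) = 0b00011100; 0b10010101 ⊕ 0b00011100 = 0b10001001.
P3: E(K, 0b10010101) = 0b00111010; 0b11100100 ⊕ 0b00111010 = 0b11011110.
P4: E(K, 0b11100100) = 0b10101001; 0b10010111 ⊕ 0b10101001 = 0b00111110.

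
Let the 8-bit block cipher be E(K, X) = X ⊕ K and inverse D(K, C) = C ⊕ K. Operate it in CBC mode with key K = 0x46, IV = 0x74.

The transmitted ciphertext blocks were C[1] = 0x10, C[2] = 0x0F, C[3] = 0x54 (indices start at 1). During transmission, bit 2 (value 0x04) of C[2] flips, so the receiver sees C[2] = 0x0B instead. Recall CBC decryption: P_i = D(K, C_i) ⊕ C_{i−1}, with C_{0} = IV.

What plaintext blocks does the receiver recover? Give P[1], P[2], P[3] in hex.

Only C[2] changed, to 0x0B. In CBC, a change in C_i garbles P_i and flips the same bit in P_{i+1}. Decrypting the received ciphertext:
P[1]: D(K, 0x10) = 0x56; 0x56 ⊕ 0x74 = 0x22.
P[2]: D(K, 0x0B) = 0x4D; 0x4D ⊕ 0x10 = 0x5D.
P[3]: D(K, 0x54) = 0x12; 0x12 ⊕ 0x0B = 0x19.
Blocks that differ from the original plaintext: P[2], P[3].

P[1] = 0x22, P[2] = 0x5D, P[3] = 0x19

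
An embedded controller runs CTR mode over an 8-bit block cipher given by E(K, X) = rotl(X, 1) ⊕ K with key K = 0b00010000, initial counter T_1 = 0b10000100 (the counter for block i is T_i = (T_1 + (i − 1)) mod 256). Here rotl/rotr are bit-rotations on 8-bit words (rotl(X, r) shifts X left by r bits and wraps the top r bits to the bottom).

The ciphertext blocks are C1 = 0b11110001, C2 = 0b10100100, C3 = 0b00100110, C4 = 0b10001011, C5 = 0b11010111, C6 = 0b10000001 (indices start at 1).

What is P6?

P6 = 0b10000010

CTR decryption: S_i = E(K, T_i) where T_i is the counter for block i; P_i = C_i ⊕ S_i.
P6: T = 0b10001001, S = E(K, T) = 0b00000011; 0b10000001 ⊕ 0b00000011 = 0b10000010.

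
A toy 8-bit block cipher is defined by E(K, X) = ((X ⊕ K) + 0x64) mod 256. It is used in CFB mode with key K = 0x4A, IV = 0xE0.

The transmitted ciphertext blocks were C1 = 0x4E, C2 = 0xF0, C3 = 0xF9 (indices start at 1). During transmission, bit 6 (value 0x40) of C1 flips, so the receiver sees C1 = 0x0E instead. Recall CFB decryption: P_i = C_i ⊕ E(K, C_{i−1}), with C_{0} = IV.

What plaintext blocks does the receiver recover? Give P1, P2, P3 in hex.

Only C1 changed, to 0x0E. In CFB, a change in C_i flips the same bit in P_i and garbles P_{i+1}. Decrypting the received ciphertext:
P1: E(K, 0xE0) = 0x0E; 0x0E ⊕ 0x0E = 0x00.
P2: E(K, 0x0E) = 0xA8; 0xF0 ⊕ 0xA8 = 0x58.
P3: E(K, 0xF0) = 0x1E; 0xF9 ⊕ 0x1E = 0xE7.
Blocks that differ from the original plaintext: P1, P2.

P1 = 0x00, P2 = 0x58, P3 = 0xE7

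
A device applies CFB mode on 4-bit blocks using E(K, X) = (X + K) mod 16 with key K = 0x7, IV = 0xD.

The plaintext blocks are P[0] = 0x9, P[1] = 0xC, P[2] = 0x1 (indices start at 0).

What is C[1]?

CFB encryption: C_i = P_i ⊕ E(K, C_{i−1}), with C_{−1} = IV.
C[0]: E(K, 0xD) = 0x4; 0x9 ⊕ 0x4 = 0xD.
C[1]: E(K, 0xD) = 0x4; 0xC ⊕ 0x4 = 0x8.

C[1] = 0x8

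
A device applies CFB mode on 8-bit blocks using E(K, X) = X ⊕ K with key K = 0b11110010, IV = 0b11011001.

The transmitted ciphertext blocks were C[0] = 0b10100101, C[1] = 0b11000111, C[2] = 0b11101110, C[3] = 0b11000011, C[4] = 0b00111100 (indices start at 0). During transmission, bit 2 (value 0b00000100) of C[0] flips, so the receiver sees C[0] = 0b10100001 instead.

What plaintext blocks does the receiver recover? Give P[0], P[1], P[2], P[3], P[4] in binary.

P[0] = 0b10001010, P[1] = 0b10010100, P[2] = 0b11011011, P[3] = 0b11011111, P[4] = 0b00001101

CFB decryption: P_i = C_i ⊕ E(K, C_{i−1}), with C_{−1} = IV.
Only C[0] changed, to 0b10100001. In CFB, a change in C_i flips the same bit in P_i and garbles P_{i+1}. Decrypting the received ciphertext:
P[0]: E(K, 0b11011001) = 0b00101011; 0b10100001 ⊕ 0b00101011 = 0b10001010.
P[1]: E(K, 0b10100001) = 0b01010011; 0b11000111 ⊕ 0b01010011 = 0b10010100.
P[2]: E(K, 0b11000111) = 0b00110101; 0b11101110 ⊕ 0b00110101 = 0b11011011.
P[3]: E(K, 0b11101110) = 0b00011100; 0b11000011 ⊕ 0b00011100 = 0b11011111.
P[4]: E(K, 0b11000011) = 0b00110001; 0b00111100 ⊕ 0b00110001 = 0b00001101.
Blocks that differ from the original plaintext: P[0], P[1].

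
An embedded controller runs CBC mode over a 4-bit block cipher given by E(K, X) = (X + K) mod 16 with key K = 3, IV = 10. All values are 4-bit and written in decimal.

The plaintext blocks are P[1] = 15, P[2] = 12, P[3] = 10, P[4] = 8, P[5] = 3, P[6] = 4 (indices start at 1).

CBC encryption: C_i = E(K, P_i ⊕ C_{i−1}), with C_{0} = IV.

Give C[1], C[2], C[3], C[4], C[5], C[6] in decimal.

C[1]: P[1] ⊕ 10 = 5; E(K, 5) = 8.
C[2]: P[2] ⊕ 8 = 4; E(K, 4) = 7.
C[3]: P[3] ⊕ 7 = 13; E(K, 13) = 0.
C[4]: P[4] ⊕ 0 = 8; E(K, 8) = 11.
C[5]: P[5] ⊕ 11 = 8; E(K, 8) = 11.
C[6]: P[6] ⊕ 11 = 15; E(K, 15) = 2.

C[1] = 8, C[2] = 7, C[3] = 0, C[4] = 11, C[5] = 11, C[6] = 2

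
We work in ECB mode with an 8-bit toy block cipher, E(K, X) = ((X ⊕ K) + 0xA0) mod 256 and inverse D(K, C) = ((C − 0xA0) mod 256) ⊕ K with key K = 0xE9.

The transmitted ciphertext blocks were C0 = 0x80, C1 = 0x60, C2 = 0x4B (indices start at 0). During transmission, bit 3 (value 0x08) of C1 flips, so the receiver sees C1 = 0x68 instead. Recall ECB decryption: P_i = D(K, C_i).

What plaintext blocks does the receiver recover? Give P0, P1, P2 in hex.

P0 = 0x09, P1 = 0x21, P2 = 0x42

Only C1 changed, to 0x68. In ECB, a change in C_i affects only P_i. Decrypting the received ciphertext:
P0: D(K, 0x80) = 0x09.
P1: D(K, 0x68) = 0x21.
P2: D(K, 0x4B) = 0x42.
Blocks that differ from the original plaintext: P1.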